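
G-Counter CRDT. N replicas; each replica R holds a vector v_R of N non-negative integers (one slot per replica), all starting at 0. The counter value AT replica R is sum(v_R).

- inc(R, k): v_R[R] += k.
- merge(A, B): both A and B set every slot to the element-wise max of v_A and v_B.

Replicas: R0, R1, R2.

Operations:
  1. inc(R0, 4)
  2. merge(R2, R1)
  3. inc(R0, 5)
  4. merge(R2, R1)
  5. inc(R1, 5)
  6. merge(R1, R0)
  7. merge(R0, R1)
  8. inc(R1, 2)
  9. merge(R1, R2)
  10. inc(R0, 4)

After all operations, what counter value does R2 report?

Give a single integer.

Op 1: inc R0 by 4 -> R0=(4,0,0) value=4
Op 2: merge R2<->R1 -> R2=(0,0,0) R1=(0,0,0)
Op 3: inc R0 by 5 -> R0=(9,0,0) value=9
Op 4: merge R2<->R1 -> R2=(0,0,0) R1=(0,0,0)
Op 5: inc R1 by 5 -> R1=(0,5,0) value=5
Op 6: merge R1<->R0 -> R1=(9,5,0) R0=(9,5,0)
Op 7: merge R0<->R1 -> R0=(9,5,0) R1=(9,5,0)
Op 8: inc R1 by 2 -> R1=(9,7,0) value=16
Op 9: merge R1<->R2 -> R1=(9,7,0) R2=(9,7,0)
Op 10: inc R0 by 4 -> R0=(13,5,0) value=18

Answer: 16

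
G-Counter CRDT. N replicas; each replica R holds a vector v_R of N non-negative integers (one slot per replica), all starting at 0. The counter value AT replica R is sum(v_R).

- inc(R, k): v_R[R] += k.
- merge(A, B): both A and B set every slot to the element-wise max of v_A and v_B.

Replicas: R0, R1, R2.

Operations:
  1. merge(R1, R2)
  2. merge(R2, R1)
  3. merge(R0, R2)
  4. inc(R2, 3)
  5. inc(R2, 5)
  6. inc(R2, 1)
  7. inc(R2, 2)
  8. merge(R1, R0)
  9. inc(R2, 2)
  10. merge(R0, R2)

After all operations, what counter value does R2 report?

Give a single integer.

Op 1: merge R1<->R2 -> R1=(0,0,0) R2=(0,0,0)
Op 2: merge R2<->R1 -> R2=(0,0,0) R1=(0,0,0)
Op 3: merge R0<->R2 -> R0=(0,0,0) R2=(0,0,0)
Op 4: inc R2 by 3 -> R2=(0,0,3) value=3
Op 5: inc R2 by 5 -> R2=(0,0,8) value=8
Op 6: inc R2 by 1 -> R2=(0,0,9) value=9
Op 7: inc R2 by 2 -> R2=(0,0,11) value=11
Op 8: merge R1<->R0 -> R1=(0,0,0) R0=(0,0,0)
Op 9: inc R2 by 2 -> R2=(0,0,13) value=13
Op 10: merge R0<->R2 -> R0=(0,0,13) R2=(0,0,13)

Answer: 13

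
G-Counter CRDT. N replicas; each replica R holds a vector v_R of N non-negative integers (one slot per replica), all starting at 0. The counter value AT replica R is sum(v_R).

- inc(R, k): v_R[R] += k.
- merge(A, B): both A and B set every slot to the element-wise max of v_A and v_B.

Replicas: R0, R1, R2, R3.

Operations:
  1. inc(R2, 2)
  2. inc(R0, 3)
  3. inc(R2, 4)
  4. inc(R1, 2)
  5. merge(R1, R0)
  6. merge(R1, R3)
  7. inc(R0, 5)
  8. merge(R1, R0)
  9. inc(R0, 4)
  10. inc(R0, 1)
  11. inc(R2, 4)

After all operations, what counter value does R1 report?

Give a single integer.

Answer: 10

Derivation:
Op 1: inc R2 by 2 -> R2=(0,0,2,0) value=2
Op 2: inc R0 by 3 -> R0=(3,0,0,0) value=3
Op 3: inc R2 by 4 -> R2=(0,0,6,0) value=6
Op 4: inc R1 by 2 -> R1=(0,2,0,0) value=2
Op 5: merge R1<->R0 -> R1=(3,2,0,0) R0=(3,2,0,0)
Op 6: merge R1<->R3 -> R1=(3,2,0,0) R3=(3,2,0,0)
Op 7: inc R0 by 5 -> R0=(8,2,0,0) value=10
Op 8: merge R1<->R0 -> R1=(8,2,0,0) R0=(8,2,0,0)
Op 9: inc R0 by 4 -> R0=(12,2,0,0) value=14
Op 10: inc R0 by 1 -> R0=(13,2,0,0) value=15
Op 11: inc R2 by 4 -> R2=(0,0,10,0) value=10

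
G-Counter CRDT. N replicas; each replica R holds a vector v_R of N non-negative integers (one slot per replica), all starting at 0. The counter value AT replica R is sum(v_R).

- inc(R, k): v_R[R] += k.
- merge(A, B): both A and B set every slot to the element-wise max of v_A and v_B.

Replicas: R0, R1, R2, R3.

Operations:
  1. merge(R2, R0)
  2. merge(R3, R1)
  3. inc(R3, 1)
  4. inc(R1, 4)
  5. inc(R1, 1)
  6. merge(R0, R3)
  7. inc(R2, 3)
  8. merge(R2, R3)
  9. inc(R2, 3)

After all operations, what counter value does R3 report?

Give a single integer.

Answer: 4

Derivation:
Op 1: merge R2<->R0 -> R2=(0,0,0,0) R0=(0,0,0,0)
Op 2: merge R3<->R1 -> R3=(0,0,0,0) R1=(0,0,0,0)
Op 3: inc R3 by 1 -> R3=(0,0,0,1) value=1
Op 4: inc R1 by 4 -> R1=(0,4,0,0) value=4
Op 5: inc R1 by 1 -> R1=(0,5,0,0) value=5
Op 6: merge R0<->R3 -> R0=(0,0,0,1) R3=(0,0,0,1)
Op 7: inc R2 by 3 -> R2=(0,0,3,0) value=3
Op 8: merge R2<->R3 -> R2=(0,0,3,1) R3=(0,0,3,1)
Op 9: inc R2 by 3 -> R2=(0,0,6,1) value=7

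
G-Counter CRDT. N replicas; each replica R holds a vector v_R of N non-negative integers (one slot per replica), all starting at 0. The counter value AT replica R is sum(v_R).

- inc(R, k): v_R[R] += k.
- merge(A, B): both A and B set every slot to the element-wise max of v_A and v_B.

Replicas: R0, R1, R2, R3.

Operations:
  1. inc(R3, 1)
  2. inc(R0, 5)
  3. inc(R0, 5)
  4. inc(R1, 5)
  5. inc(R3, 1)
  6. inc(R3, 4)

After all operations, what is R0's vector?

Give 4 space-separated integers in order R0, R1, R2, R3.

Op 1: inc R3 by 1 -> R3=(0,0,0,1) value=1
Op 2: inc R0 by 5 -> R0=(5,0,0,0) value=5
Op 3: inc R0 by 5 -> R0=(10,0,0,0) value=10
Op 4: inc R1 by 5 -> R1=(0,5,0,0) value=5
Op 5: inc R3 by 1 -> R3=(0,0,0,2) value=2
Op 6: inc R3 by 4 -> R3=(0,0,0,6) value=6

Answer: 10 0 0 0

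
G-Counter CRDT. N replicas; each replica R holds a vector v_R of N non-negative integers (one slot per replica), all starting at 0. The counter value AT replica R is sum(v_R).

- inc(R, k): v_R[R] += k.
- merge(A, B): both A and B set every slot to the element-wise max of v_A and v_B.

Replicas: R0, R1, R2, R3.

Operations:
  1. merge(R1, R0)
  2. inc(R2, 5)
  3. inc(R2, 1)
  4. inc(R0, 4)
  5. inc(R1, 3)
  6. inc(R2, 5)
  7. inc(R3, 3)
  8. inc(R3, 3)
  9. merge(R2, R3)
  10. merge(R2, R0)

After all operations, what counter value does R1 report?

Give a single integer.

Op 1: merge R1<->R0 -> R1=(0,0,0,0) R0=(0,0,0,0)
Op 2: inc R2 by 5 -> R2=(0,0,5,0) value=5
Op 3: inc R2 by 1 -> R2=(0,0,6,0) value=6
Op 4: inc R0 by 4 -> R0=(4,0,0,0) value=4
Op 5: inc R1 by 3 -> R1=(0,3,0,0) value=3
Op 6: inc R2 by 5 -> R2=(0,0,11,0) value=11
Op 7: inc R3 by 3 -> R3=(0,0,0,3) value=3
Op 8: inc R3 by 3 -> R3=(0,0,0,6) value=6
Op 9: merge R2<->R3 -> R2=(0,0,11,6) R3=(0,0,11,6)
Op 10: merge R2<->R0 -> R2=(4,0,11,6) R0=(4,0,11,6)

Answer: 3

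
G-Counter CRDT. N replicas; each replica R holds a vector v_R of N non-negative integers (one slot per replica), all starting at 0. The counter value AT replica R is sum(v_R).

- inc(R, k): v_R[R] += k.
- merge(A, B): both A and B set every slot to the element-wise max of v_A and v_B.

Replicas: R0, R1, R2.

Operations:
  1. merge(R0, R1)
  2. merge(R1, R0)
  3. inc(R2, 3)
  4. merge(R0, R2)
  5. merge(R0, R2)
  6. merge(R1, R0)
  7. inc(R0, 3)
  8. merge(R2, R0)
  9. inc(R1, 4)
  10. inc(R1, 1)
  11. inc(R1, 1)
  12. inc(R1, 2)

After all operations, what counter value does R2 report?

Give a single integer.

Answer: 6

Derivation:
Op 1: merge R0<->R1 -> R0=(0,0,0) R1=(0,0,0)
Op 2: merge R1<->R0 -> R1=(0,0,0) R0=(0,0,0)
Op 3: inc R2 by 3 -> R2=(0,0,3) value=3
Op 4: merge R0<->R2 -> R0=(0,0,3) R2=(0,0,3)
Op 5: merge R0<->R2 -> R0=(0,0,3) R2=(0,0,3)
Op 6: merge R1<->R0 -> R1=(0,0,3) R0=(0,0,3)
Op 7: inc R0 by 3 -> R0=(3,0,3) value=6
Op 8: merge R2<->R0 -> R2=(3,0,3) R0=(3,0,3)
Op 9: inc R1 by 4 -> R1=(0,4,3) value=7
Op 10: inc R1 by 1 -> R1=(0,5,3) value=8
Op 11: inc R1 by 1 -> R1=(0,6,3) value=9
Op 12: inc R1 by 2 -> R1=(0,8,3) value=11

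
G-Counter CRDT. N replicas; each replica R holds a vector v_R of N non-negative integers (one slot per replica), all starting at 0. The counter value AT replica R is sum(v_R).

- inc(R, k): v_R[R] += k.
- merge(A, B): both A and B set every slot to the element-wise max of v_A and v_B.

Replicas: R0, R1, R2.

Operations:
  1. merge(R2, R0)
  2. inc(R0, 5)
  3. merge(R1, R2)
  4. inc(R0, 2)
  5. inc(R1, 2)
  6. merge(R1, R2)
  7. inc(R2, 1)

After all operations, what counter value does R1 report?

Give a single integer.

Answer: 2

Derivation:
Op 1: merge R2<->R0 -> R2=(0,0,0) R0=(0,0,0)
Op 2: inc R0 by 5 -> R0=(5,0,0) value=5
Op 3: merge R1<->R2 -> R1=(0,0,0) R2=(0,0,0)
Op 4: inc R0 by 2 -> R0=(7,0,0) value=7
Op 5: inc R1 by 2 -> R1=(0,2,0) value=2
Op 6: merge R1<->R2 -> R1=(0,2,0) R2=(0,2,0)
Op 7: inc R2 by 1 -> R2=(0,2,1) value=3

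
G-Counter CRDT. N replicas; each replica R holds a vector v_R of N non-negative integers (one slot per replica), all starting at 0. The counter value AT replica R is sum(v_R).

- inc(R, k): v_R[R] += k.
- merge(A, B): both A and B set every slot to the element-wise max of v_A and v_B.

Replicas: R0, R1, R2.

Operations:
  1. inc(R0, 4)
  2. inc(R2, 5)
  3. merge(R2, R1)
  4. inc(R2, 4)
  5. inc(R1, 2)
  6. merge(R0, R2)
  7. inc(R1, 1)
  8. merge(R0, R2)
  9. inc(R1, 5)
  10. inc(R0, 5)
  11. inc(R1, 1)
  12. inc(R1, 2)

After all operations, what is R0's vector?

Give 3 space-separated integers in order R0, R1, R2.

Op 1: inc R0 by 4 -> R0=(4,0,0) value=4
Op 2: inc R2 by 5 -> R2=(0,0,5) value=5
Op 3: merge R2<->R1 -> R2=(0,0,5) R1=(0,0,5)
Op 4: inc R2 by 4 -> R2=(0,0,9) value=9
Op 5: inc R1 by 2 -> R1=(0,2,5) value=7
Op 6: merge R0<->R2 -> R0=(4,0,9) R2=(4,0,9)
Op 7: inc R1 by 1 -> R1=(0,3,5) value=8
Op 8: merge R0<->R2 -> R0=(4,0,9) R2=(4,0,9)
Op 9: inc R1 by 5 -> R1=(0,8,5) value=13
Op 10: inc R0 by 5 -> R0=(9,0,9) value=18
Op 11: inc R1 by 1 -> R1=(0,9,5) value=14
Op 12: inc R1 by 2 -> R1=(0,11,5) value=16

Answer: 9 0 9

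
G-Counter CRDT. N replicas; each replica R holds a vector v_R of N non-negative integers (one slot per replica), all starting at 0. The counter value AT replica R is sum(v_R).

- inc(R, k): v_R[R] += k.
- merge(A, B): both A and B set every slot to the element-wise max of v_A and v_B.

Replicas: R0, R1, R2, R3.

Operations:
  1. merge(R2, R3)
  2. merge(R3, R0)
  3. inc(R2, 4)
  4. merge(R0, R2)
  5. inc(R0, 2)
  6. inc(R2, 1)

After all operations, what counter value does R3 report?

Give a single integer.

Op 1: merge R2<->R3 -> R2=(0,0,0,0) R3=(0,0,0,0)
Op 2: merge R3<->R0 -> R3=(0,0,0,0) R0=(0,0,0,0)
Op 3: inc R2 by 4 -> R2=(0,0,4,0) value=4
Op 4: merge R0<->R2 -> R0=(0,0,4,0) R2=(0,0,4,0)
Op 5: inc R0 by 2 -> R0=(2,0,4,0) value=6
Op 6: inc R2 by 1 -> R2=(0,0,5,0) value=5

Answer: 0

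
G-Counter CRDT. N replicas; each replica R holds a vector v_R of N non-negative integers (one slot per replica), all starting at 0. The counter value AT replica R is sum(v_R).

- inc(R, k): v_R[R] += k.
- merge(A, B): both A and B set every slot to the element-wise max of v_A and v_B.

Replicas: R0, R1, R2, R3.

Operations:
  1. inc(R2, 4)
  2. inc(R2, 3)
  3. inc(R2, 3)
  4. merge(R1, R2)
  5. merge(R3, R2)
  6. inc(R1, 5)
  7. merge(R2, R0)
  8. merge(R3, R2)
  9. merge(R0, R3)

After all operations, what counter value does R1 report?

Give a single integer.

Answer: 15

Derivation:
Op 1: inc R2 by 4 -> R2=(0,0,4,0) value=4
Op 2: inc R2 by 3 -> R2=(0,0,7,0) value=7
Op 3: inc R2 by 3 -> R2=(0,0,10,0) value=10
Op 4: merge R1<->R2 -> R1=(0,0,10,0) R2=(0,0,10,0)
Op 5: merge R3<->R2 -> R3=(0,0,10,0) R2=(0,0,10,0)
Op 6: inc R1 by 5 -> R1=(0,5,10,0) value=15
Op 7: merge R2<->R0 -> R2=(0,0,10,0) R0=(0,0,10,0)
Op 8: merge R3<->R2 -> R3=(0,0,10,0) R2=(0,0,10,0)
Op 9: merge R0<->R3 -> R0=(0,0,10,0) R3=(0,0,10,0)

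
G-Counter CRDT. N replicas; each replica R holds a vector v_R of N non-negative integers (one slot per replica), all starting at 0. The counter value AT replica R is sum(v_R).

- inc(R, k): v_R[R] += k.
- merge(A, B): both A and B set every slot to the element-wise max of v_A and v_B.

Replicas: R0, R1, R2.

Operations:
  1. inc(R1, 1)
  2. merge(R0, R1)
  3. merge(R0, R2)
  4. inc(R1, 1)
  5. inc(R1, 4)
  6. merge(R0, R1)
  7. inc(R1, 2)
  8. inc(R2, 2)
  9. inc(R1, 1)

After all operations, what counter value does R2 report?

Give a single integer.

Answer: 3

Derivation:
Op 1: inc R1 by 1 -> R1=(0,1,0) value=1
Op 2: merge R0<->R1 -> R0=(0,1,0) R1=(0,1,0)
Op 3: merge R0<->R2 -> R0=(0,1,0) R2=(0,1,0)
Op 4: inc R1 by 1 -> R1=(0,2,0) value=2
Op 5: inc R1 by 4 -> R1=(0,6,0) value=6
Op 6: merge R0<->R1 -> R0=(0,6,0) R1=(0,6,0)
Op 7: inc R1 by 2 -> R1=(0,8,0) value=8
Op 8: inc R2 by 2 -> R2=(0,1,2) value=3
Op 9: inc R1 by 1 -> R1=(0,9,0) value=9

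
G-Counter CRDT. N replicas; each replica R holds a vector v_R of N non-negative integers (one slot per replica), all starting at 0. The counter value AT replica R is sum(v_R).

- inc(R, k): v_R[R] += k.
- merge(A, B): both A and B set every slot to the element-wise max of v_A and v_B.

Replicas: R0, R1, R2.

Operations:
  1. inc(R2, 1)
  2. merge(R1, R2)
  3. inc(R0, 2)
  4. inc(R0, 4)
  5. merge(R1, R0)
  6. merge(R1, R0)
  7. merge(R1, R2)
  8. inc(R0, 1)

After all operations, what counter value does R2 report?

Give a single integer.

Answer: 7

Derivation:
Op 1: inc R2 by 1 -> R2=(0,0,1) value=1
Op 2: merge R1<->R2 -> R1=(0,0,1) R2=(0,0,1)
Op 3: inc R0 by 2 -> R0=(2,0,0) value=2
Op 4: inc R0 by 4 -> R0=(6,0,0) value=6
Op 5: merge R1<->R0 -> R1=(6,0,1) R0=(6,0,1)
Op 6: merge R1<->R0 -> R1=(6,0,1) R0=(6,0,1)
Op 7: merge R1<->R2 -> R1=(6,0,1) R2=(6,0,1)
Op 8: inc R0 by 1 -> R0=(7,0,1) value=8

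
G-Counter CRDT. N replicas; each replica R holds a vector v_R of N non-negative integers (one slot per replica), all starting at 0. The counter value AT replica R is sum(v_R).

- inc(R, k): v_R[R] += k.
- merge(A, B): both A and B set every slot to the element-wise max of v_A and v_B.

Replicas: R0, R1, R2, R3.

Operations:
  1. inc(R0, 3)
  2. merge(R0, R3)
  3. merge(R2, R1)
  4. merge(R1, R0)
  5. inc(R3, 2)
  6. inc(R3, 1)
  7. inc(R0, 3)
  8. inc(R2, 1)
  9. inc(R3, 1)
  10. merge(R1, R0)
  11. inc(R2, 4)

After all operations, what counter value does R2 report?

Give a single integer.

Answer: 5

Derivation:
Op 1: inc R0 by 3 -> R0=(3,0,0,0) value=3
Op 2: merge R0<->R3 -> R0=(3,0,0,0) R3=(3,0,0,0)
Op 3: merge R2<->R1 -> R2=(0,0,0,0) R1=(0,0,0,0)
Op 4: merge R1<->R0 -> R1=(3,0,0,0) R0=(3,0,0,0)
Op 5: inc R3 by 2 -> R3=(3,0,0,2) value=5
Op 6: inc R3 by 1 -> R3=(3,0,0,3) value=6
Op 7: inc R0 by 3 -> R0=(6,0,0,0) value=6
Op 8: inc R2 by 1 -> R2=(0,0,1,0) value=1
Op 9: inc R3 by 1 -> R3=(3,0,0,4) value=7
Op 10: merge R1<->R0 -> R1=(6,0,0,0) R0=(6,0,0,0)
Op 11: inc R2 by 4 -> R2=(0,0,5,0) value=5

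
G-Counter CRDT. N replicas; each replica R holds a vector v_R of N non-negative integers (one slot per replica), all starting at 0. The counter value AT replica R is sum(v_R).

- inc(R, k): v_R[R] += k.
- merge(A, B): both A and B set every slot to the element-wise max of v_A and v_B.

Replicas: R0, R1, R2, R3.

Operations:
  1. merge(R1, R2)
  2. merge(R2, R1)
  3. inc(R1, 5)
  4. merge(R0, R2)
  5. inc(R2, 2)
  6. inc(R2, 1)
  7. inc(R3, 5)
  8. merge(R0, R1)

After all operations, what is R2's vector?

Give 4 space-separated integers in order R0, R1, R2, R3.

Answer: 0 0 3 0

Derivation:
Op 1: merge R1<->R2 -> R1=(0,0,0,0) R2=(0,0,0,0)
Op 2: merge R2<->R1 -> R2=(0,0,0,0) R1=(0,0,0,0)
Op 3: inc R1 by 5 -> R1=(0,5,0,0) value=5
Op 4: merge R0<->R2 -> R0=(0,0,0,0) R2=(0,0,0,0)
Op 5: inc R2 by 2 -> R2=(0,0,2,0) value=2
Op 6: inc R2 by 1 -> R2=(0,0,3,0) value=3
Op 7: inc R3 by 5 -> R3=(0,0,0,5) value=5
Op 8: merge R0<->R1 -> R0=(0,5,0,0) R1=(0,5,0,0)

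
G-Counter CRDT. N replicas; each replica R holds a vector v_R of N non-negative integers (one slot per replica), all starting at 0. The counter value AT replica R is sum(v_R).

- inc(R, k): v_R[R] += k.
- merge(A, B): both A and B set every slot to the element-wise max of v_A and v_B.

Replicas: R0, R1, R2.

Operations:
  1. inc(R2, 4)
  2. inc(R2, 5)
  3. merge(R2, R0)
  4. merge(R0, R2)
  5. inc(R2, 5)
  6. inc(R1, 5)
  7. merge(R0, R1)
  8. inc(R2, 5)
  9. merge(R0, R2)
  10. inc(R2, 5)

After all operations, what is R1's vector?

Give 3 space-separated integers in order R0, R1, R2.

Op 1: inc R2 by 4 -> R2=(0,0,4) value=4
Op 2: inc R2 by 5 -> R2=(0,0,9) value=9
Op 3: merge R2<->R0 -> R2=(0,0,9) R0=(0,0,9)
Op 4: merge R0<->R2 -> R0=(0,0,9) R2=(0,0,9)
Op 5: inc R2 by 5 -> R2=(0,0,14) value=14
Op 6: inc R1 by 5 -> R1=(0,5,0) value=5
Op 7: merge R0<->R1 -> R0=(0,5,9) R1=(0,5,9)
Op 8: inc R2 by 5 -> R2=(0,0,19) value=19
Op 9: merge R0<->R2 -> R0=(0,5,19) R2=(0,5,19)
Op 10: inc R2 by 5 -> R2=(0,5,24) value=29

Answer: 0 5 9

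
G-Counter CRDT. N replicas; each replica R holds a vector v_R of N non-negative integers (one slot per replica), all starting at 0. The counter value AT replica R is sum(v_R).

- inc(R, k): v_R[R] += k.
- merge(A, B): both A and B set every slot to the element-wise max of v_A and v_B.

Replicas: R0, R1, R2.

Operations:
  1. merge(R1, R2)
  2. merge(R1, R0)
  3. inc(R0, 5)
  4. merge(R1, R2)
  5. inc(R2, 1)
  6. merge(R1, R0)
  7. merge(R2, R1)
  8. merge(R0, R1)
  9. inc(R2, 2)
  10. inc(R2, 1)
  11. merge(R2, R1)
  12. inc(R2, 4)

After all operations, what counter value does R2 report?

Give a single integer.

Answer: 13

Derivation:
Op 1: merge R1<->R2 -> R1=(0,0,0) R2=(0,0,0)
Op 2: merge R1<->R0 -> R1=(0,0,0) R0=(0,0,0)
Op 3: inc R0 by 5 -> R0=(5,0,0) value=5
Op 4: merge R1<->R2 -> R1=(0,0,0) R2=(0,0,0)
Op 5: inc R2 by 1 -> R2=(0,0,1) value=1
Op 6: merge R1<->R0 -> R1=(5,0,0) R0=(5,0,0)
Op 7: merge R2<->R1 -> R2=(5,0,1) R1=(5,0,1)
Op 8: merge R0<->R1 -> R0=(5,0,1) R1=(5,0,1)
Op 9: inc R2 by 2 -> R2=(5,0,3) value=8
Op 10: inc R2 by 1 -> R2=(5,0,4) value=9
Op 11: merge R2<->R1 -> R2=(5,0,4) R1=(5,0,4)
Op 12: inc R2 by 4 -> R2=(5,0,8) value=13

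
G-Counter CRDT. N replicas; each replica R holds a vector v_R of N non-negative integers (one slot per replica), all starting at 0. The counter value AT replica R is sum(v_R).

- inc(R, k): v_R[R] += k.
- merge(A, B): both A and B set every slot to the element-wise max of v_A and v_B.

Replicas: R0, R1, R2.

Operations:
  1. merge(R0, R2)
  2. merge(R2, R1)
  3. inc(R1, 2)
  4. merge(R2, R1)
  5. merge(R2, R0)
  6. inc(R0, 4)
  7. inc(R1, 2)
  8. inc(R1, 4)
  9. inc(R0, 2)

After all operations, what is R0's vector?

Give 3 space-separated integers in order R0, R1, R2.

Op 1: merge R0<->R2 -> R0=(0,0,0) R2=(0,0,0)
Op 2: merge R2<->R1 -> R2=(0,0,0) R1=(0,0,0)
Op 3: inc R1 by 2 -> R1=(0,2,0) value=2
Op 4: merge R2<->R1 -> R2=(0,2,0) R1=(0,2,0)
Op 5: merge R2<->R0 -> R2=(0,2,0) R0=(0,2,0)
Op 6: inc R0 by 4 -> R0=(4,2,0) value=6
Op 7: inc R1 by 2 -> R1=(0,4,0) value=4
Op 8: inc R1 by 4 -> R1=(0,8,0) value=8
Op 9: inc R0 by 2 -> R0=(6,2,0) value=8

Answer: 6 2 0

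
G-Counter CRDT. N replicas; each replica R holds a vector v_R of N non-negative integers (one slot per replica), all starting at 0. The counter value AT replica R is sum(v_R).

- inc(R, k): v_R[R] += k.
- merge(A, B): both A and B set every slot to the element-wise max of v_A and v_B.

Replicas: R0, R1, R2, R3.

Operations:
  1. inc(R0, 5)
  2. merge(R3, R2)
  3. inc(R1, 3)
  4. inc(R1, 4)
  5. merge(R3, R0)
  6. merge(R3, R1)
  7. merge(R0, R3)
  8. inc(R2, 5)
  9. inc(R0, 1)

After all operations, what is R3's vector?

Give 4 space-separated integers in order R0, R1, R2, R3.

Op 1: inc R0 by 5 -> R0=(5,0,0,0) value=5
Op 2: merge R3<->R2 -> R3=(0,0,0,0) R2=(0,0,0,0)
Op 3: inc R1 by 3 -> R1=(0,3,0,0) value=3
Op 4: inc R1 by 4 -> R1=(0,7,0,0) value=7
Op 5: merge R3<->R0 -> R3=(5,0,0,0) R0=(5,0,0,0)
Op 6: merge R3<->R1 -> R3=(5,7,0,0) R1=(5,7,0,0)
Op 7: merge R0<->R3 -> R0=(5,7,0,0) R3=(5,7,0,0)
Op 8: inc R2 by 5 -> R2=(0,0,5,0) value=5
Op 9: inc R0 by 1 -> R0=(6,7,0,0) value=13

Answer: 5 7 0 0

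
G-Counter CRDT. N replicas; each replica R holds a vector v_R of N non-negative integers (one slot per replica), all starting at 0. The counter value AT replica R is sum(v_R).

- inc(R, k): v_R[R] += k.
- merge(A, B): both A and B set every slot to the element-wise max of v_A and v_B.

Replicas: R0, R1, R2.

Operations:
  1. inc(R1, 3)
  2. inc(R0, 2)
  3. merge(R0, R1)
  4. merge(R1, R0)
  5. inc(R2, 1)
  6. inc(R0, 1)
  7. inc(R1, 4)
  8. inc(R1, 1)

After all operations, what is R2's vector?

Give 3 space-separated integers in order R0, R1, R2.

Op 1: inc R1 by 3 -> R1=(0,3,0) value=3
Op 2: inc R0 by 2 -> R0=(2,0,0) value=2
Op 3: merge R0<->R1 -> R0=(2,3,0) R1=(2,3,0)
Op 4: merge R1<->R0 -> R1=(2,3,0) R0=(2,3,0)
Op 5: inc R2 by 1 -> R2=(0,0,1) value=1
Op 6: inc R0 by 1 -> R0=(3,3,0) value=6
Op 7: inc R1 by 4 -> R1=(2,7,0) value=9
Op 8: inc R1 by 1 -> R1=(2,8,0) value=10

Answer: 0 0 1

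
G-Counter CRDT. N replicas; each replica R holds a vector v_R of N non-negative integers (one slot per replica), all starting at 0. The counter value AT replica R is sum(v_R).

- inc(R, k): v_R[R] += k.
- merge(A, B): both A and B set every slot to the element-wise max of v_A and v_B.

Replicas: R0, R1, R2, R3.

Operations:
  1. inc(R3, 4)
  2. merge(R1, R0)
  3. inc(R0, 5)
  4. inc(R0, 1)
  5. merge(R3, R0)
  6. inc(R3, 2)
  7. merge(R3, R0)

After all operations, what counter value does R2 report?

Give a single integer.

Op 1: inc R3 by 4 -> R3=(0,0,0,4) value=4
Op 2: merge R1<->R0 -> R1=(0,0,0,0) R0=(0,0,0,0)
Op 3: inc R0 by 5 -> R0=(5,0,0,0) value=5
Op 4: inc R0 by 1 -> R0=(6,0,0,0) value=6
Op 5: merge R3<->R0 -> R3=(6,0,0,4) R0=(6,0,0,4)
Op 6: inc R3 by 2 -> R3=(6,0,0,6) value=12
Op 7: merge R3<->R0 -> R3=(6,0,0,6) R0=(6,0,0,6)

Answer: 0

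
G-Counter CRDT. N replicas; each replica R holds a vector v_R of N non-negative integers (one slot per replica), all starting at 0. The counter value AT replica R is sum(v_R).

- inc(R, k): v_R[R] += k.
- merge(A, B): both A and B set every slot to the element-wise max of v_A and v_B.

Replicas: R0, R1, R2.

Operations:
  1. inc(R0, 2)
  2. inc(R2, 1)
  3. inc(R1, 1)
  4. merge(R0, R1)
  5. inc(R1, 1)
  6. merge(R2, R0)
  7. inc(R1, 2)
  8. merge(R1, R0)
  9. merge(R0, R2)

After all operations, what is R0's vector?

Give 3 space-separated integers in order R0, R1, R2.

Answer: 2 4 1

Derivation:
Op 1: inc R0 by 2 -> R0=(2,0,0) value=2
Op 2: inc R2 by 1 -> R2=(0,0,1) value=1
Op 3: inc R1 by 1 -> R1=(0,1,0) value=1
Op 4: merge R0<->R1 -> R0=(2,1,0) R1=(2,1,0)
Op 5: inc R1 by 1 -> R1=(2,2,0) value=4
Op 6: merge R2<->R0 -> R2=(2,1,1) R0=(2,1,1)
Op 7: inc R1 by 2 -> R1=(2,4,0) value=6
Op 8: merge R1<->R0 -> R1=(2,4,1) R0=(2,4,1)
Op 9: merge R0<->R2 -> R0=(2,4,1) R2=(2,4,1)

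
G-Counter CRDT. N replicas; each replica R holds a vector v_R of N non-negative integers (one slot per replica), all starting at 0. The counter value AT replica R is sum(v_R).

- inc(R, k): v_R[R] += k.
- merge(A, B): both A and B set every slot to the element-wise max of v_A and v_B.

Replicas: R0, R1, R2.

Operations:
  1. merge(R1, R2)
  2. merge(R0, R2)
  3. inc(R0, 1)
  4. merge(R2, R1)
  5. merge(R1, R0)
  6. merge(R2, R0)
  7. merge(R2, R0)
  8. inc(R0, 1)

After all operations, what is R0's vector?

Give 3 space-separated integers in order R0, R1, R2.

Op 1: merge R1<->R2 -> R1=(0,0,0) R2=(0,0,0)
Op 2: merge R0<->R2 -> R0=(0,0,0) R2=(0,0,0)
Op 3: inc R0 by 1 -> R0=(1,0,0) value=1
Op 4: merge R2<->R1 -> R2=(0,0,0) R1=(0,0,0)
Op 5: merge R1<->R0 -> R1=(1,0,0) R0=(1,0,0)
Op 6: merge R2<->R0 -> R2=(1,0,0) R0=(1,0,0)
Op 7: merge R2<->R0 -> R2=(1,0,0) R0=(1,0,0)
Op 8: inc R0 by 1 -> R0=(2,0,0) value=2

Answer: 2 0 0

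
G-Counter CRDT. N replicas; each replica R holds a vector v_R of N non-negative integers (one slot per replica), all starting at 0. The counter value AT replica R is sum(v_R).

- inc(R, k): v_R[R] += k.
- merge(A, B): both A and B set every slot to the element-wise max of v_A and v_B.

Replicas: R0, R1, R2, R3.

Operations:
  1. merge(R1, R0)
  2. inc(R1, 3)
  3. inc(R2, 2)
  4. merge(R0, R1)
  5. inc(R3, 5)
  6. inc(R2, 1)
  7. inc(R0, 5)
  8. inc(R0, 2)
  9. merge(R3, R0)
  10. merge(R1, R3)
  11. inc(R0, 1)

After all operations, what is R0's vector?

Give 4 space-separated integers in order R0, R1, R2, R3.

Answer: 8 3 0 5

Derivation:
Op 1: merge R1<->R0 -> R1=(0,0,0,0) R0=(0,0,0,0)
Op 2: inc R1 by 3 -> R1=(0,3,0,0) value=3
Op 3: inc R2 by 2 -> R2=(0,0,2,0) value=2
Op 4: merge R0<->R1 -> R0=(0,3,0,0) R1=(0,3,0,0)
Op 5: inc R3 by 5 -> R3=(0,0,0,5) value=5
Op 6: inc R2 by 1 -> R2=(0,0,3,0) value=3
Op 7: inc R0 by 5 -> R0=(5,3,0,0) value=8
Op 8: inc R0 by 2 -> R0=(7,3,0,0) value=10
Op 9: merge R3<->R0 -> R3=(7,3,0,5) R0=(7,3,0,5)
Op 10: merge R1<->R3 -> R1=(7,3,0,5) R3=(7,3,0,5)
Op 11: inc R0 by 1 -> R0=(8,3,0,5) value=16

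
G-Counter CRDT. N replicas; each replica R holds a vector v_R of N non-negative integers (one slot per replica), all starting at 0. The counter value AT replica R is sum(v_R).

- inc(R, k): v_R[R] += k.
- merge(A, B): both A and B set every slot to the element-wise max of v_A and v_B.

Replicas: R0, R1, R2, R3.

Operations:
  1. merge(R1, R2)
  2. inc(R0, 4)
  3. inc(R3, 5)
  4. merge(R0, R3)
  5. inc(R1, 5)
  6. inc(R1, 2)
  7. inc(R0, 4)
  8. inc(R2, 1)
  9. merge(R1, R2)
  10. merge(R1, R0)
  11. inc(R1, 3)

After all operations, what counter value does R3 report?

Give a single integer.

Answer: 9

Derivation:
Op 1: merge R1<->R2 -> R1=(0,0,0,0) R2=(0,0,0,0)
Op 2: inc R0 by 4 -> R0=(4,0,0,0) value=4
Op 3: inc R3 by 5 -> R3=(0,0,0,5) value=5
Op 4: merge R0<->R3 -> R0=(4,0,0,5) R3=(4,0,0,5)
Op 5: inc R1 by 5 -> R1=(0,5,0,0) value=5
Op 6: inc R1 by 2 -> R1=(0,7,0,0) value=7
Op 7: inc R0 by 4 -> R0=(8,0,0,5) value=13
Op 8: inc R2 by 1 -> R2=(0,0,1,0) value=1
Op 9: merge R1<->R2 -> R1=(0,7,1,0) R2=(0,7,1,0)
Op 10: merge R1<->R0 -> R1=(8,7,1,5) R0=(8,7,1,5)
Op 11: inc R1 by 3 -> R1=(8,10,1,5) value=24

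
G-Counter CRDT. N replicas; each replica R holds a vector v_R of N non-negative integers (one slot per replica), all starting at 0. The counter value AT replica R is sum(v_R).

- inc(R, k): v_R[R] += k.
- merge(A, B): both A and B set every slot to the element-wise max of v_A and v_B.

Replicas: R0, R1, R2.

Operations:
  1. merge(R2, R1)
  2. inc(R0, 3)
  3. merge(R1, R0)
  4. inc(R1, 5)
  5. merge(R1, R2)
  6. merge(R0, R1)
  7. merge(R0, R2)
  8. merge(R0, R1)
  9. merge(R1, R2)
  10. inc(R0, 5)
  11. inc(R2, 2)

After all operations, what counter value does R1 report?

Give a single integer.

Answer: 8

Derivation:
Op 1: merge R2<->R1 -> R2=(0,0,0) R1=(0,0,0)
Op 2: inc R0 by 3 -> R0=(3,0,0) value=3
Op 3: merge R1<->R0 -> R1=(3,0,0) R0=(3,0,0)
Op 4: inc R1 by 5 -> R1=(3,5,0) value=8
Op 5: merge R1<->R2 -> R1=(3,5,0) R2=(3,5,0)
Op 6: merge R0<->R1 -> R0=(3,5,0) R1=(3,5,0)
Op 7: merge R0<->R2 -> R0=(3,5,0) R2=(3,5,0)
Op 8: merge R0<->R1 -> R0=(3,5,0) R1=(3,5,0)
Op 9: merge R1<->R2 -> R1=(3,5,0) R2=(3,5,0)
Op 10: inc R0 by 5 -> R0=(8,5,0) value=13
Op 11: inc R2 by 2 -> R2=(3,5,2) value=10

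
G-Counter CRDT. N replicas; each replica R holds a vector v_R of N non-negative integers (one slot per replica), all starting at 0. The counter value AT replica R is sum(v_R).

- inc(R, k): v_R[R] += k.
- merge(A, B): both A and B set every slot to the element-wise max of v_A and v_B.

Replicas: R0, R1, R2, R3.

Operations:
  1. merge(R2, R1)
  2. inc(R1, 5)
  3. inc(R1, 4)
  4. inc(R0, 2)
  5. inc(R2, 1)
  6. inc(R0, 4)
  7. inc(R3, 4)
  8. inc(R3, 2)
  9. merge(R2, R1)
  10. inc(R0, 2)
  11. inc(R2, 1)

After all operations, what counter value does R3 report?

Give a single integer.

Op 1: merge R2<->R1 -> R2=(0,0,0,0) R1=(0,0,0,0)
Op 2: inc R1 by 5 -> R1=(0,5,0,0) value=5
Op 3: inc R1 by 4 -> R1=(0,9,0,0) value=9
Op 4: inc R0 by 2 -> R0=(2,0,0,0) value=2
Op 5: inc R2 by 1 -> R2=(0,0,1,0) value=1
Op 6: inc R0 by 4 -> R0=(6,0,0,0) value=6
Op 7: inc R3 by 4 -> R3=(0,0,0,4) value=4
Op 8: inc R3 by 2 -> R3=(0,0,0,6) value=6
Op 9: merge R2<->R1 -> R2=(0,9,1,0) R1=(0,9,1,0)
Op 10: inc R0 by 2 -> R0=(8,0,0,0) value=8
Op 11: inc R2 by 1 -> R2=(0,9,2,0) value=11

Answer: 6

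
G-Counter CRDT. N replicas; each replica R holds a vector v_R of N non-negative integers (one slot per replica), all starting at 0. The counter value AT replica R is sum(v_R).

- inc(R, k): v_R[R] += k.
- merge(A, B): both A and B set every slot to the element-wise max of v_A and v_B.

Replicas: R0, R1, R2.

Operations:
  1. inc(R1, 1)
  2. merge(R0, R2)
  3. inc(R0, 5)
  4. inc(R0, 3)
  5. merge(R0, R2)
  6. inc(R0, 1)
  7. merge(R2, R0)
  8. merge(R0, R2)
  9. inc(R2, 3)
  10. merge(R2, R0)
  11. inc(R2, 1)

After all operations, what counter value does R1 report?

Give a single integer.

Answer: 1

Derivation:
Op 1: inc R1 by 1 -> R1=(0,1,0) value=1
Op 2: merge R0<->R2 -> R0=(0,0,0) R2=(0,0,0)
Op 3: inc R0 by 5 -> R0=(5,0,0) value=5
Op 4: inc R0 by 3 -> R0=(8,0,0) value=8
Op 5: merge R0<->R2 -> R0=(8,0,0) R2=(8,0,0)
Op 6: inc R0 by 1 -> R0=(9,0,0) value=9
Op 7: merge R2<->R0 -> R2=(9,0,0) R0=(9,0,0)
Op 8: merge R0<->R2 -> R0=(9,0,0) R2=(9,0,0)
Op 9: inc R2 by 3 -> R2=(9,0,3) value=12
Op 10: merge R2<->R0 -> R2=(9,0,3) R0=(9,0,3)
Op 11: inc R2 by 1 -> R2=(9,0,4) value=13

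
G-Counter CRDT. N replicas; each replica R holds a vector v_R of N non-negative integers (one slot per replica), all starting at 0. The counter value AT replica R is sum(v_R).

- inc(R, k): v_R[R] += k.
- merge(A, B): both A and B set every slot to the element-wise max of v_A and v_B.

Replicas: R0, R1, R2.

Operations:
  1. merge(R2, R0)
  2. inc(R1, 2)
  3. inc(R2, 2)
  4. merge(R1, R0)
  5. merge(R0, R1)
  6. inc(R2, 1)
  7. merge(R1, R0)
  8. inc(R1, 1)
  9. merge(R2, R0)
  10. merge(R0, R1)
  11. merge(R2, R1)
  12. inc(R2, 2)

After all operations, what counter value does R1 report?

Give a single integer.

Op 1: merge R2<->R0 -> R2=(0,0,0) R0=(0,0,0)
Op 2: inc R1 by 2 -> R1=(0,2,0) value=2
Op 3: inc R2 by 2 -> R2=(0,0,2) value=2
Op 4: merge R1<->R0 -> R1=(0,2,0) R0=(0,2,0)
Op 5: merge R0<->R1 -> R0=(0,2,0) R1=(0,2,0)
Op 6: inc R2 by 1 -> R2=(0,0,3) value=3
Op 7: merge R1<->R0 -> R1=(0,2,0) R0=(0,2,0)
Op 8: inc R1 by 1 -> R1=(0,3,0) value=3
Op 9: merge R2<->R0 -> R2=(0,2,3) R0=(0,2,3)
Op 10: merge R0<->R1 -> R0=(0,3,3) R1=(0,3,3)
Op 11: merge R2<->R1 -> R2=(0,3,3) R1=(0,3,3)
Op 12: inc R2 by 2 -> R2=(0,3,5) value=8

Answer: 6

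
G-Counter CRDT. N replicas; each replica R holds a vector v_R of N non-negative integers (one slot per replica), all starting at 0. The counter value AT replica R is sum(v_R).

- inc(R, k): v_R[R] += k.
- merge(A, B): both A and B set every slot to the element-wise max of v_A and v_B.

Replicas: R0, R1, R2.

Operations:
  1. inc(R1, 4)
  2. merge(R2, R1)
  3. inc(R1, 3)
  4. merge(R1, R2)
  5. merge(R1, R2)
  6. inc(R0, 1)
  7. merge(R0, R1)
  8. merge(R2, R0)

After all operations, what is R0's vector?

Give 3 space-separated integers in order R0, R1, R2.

Answer: 1 7 0

Derivation:
Op 1: inc R1 by 4 -> R1=(0,4,0) value=4
Op 2: merge R2<->R1 -> R2=(0,4,0) R1=(0,4,0)
Op 3: inc R1 by 3 -> R1=(0,7,0) value=7
Op 4: merge R1<->R2 -> R1=(0,7,0) R2=(0,7,0)
Op 5: merge R1<->R2 -> R1=(0,7,0) R2=(0,7,0)
Op 6: inc R0 by 1 -> R0=(1,0,0) value=1
Op 7: merge R0<->R1 -> R0=(1,7,0) R1=(1,7,0)
Op 8: merge R2<->R0 -> R2=(1,7,0) R0=(1,7,0)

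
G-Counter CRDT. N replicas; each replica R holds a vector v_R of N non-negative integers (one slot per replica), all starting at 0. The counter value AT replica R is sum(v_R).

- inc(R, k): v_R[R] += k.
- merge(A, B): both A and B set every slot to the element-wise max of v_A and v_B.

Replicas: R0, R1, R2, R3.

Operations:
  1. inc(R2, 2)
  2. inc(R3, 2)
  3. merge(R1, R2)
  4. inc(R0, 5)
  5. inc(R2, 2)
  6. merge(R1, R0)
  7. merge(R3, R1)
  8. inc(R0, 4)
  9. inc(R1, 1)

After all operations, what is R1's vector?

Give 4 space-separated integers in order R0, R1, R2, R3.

Answer: 5 1 2 2

Derivation:
Op 1: inc R2 by 2 -> R2=(0,0,2,0) value=2
Op 2: inc R3 by 2 -> R3=(0,0,0,2) value=2
Op 3: merge R1<->R2 -> R1=(0,0,2,0) R2=(0,0,2,0)
Op 4: inc R0 by 5 -> R0=(5,0,0,0) value=5
Op 5: inc R2 by 2 -> R2=(0,0,4,0) value=4
Op 6: merge R1<->R0 -> R1=(5,0,2,0) R0=(5,0,2,0)
Op 7: merge R3<->R1 -> R3=(5,0,2,2) R1=(5,0,2,2)
Op 8: inc R0 by 4 -> R0=(9,0,2,0) value=11
Op 9: inc R1 by 1 -> R1=(5,1,2,2) value=10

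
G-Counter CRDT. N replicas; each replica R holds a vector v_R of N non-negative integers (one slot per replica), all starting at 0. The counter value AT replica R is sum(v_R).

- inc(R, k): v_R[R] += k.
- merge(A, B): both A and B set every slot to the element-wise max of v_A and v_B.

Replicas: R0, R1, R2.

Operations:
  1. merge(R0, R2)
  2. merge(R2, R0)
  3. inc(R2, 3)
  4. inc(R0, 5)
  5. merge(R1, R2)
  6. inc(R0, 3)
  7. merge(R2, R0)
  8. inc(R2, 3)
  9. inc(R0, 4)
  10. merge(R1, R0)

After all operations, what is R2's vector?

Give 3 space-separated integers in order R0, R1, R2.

Op 1: merge R0<->R2 -> R0=(0,0,0) R2=(0,0,0)
Op 2: merge R2<->R0 -> R2=(0,0,0) R0=(0,0,0)
Op 3: inc R2 by 3 -> R2=(0,0,3) value=3
Op 4: inc R0 by 5 -> R0=(5,0,0) value=5
Op 5: merge R1<->R2 -> R1=(0,0,3) R2=(0,0,3)
Op 6: inc R0 by 3 -> R0=(8,0,0) value=8
Op 7: merge R2<->R0 -> R2=(8,0,3) R0=(8,0,3)
Op 8: inc R2 by 3 -> R2=(8,0,6) value=14
Op 9: inc R0 by 4 -> R0=(12,0,3) value=15
Op 10: merge R1<->R0 -> R1=(12,0,3) R0=(12,0,3)

Answer: 8 0 6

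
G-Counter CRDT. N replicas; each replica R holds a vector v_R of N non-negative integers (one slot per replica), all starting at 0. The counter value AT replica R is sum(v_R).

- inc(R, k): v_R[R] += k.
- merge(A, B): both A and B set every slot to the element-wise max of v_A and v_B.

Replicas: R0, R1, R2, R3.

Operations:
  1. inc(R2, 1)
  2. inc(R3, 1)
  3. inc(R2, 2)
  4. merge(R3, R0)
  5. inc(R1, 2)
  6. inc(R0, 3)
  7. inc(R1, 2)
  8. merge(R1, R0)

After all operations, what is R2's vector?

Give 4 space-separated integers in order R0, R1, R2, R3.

Op 1: inc R2 by 1 -> R2=(0,0,1,0) value=1
Op 2: inc R3 by 1 -> R3=(0,0,0,1) value=1
Op 3: inc R2 by 2 -> R2=(0,0,3,0) value=3
Op 4: merge R3<->R0 -> R3=(0,0,0,1) R0=(0,0,0,1)
Op 5: inc R1 by 2 -> R1=(0,2,0,0) value=2
Op 6: inc R0 by 3 -> R0=(3,0,0,1) value=4
Op 7: inc R1 by 2 -> R1=(0,4,0,0) value=4
Op 8: merge R1<->R0 -> R1=(3,4,0,1) R0=(3,4,0,1)

Answer: 0 0 3 0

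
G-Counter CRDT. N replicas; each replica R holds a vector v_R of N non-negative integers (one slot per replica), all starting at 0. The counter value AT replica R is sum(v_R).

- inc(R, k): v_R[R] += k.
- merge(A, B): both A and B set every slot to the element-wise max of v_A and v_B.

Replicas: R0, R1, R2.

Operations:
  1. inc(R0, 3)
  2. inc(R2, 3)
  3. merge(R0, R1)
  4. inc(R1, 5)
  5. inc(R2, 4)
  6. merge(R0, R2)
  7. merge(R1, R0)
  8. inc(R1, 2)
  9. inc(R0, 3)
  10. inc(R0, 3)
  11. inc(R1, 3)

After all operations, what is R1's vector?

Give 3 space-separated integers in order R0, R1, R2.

Op 1: inc R0 by 3 -> R0=(3,0,0) value=3
Op 2: inc R2 by 3 -> R2=(0,0,3) value=3
Op 3: merge R0<->R1 -> R0=(3,0,0) R1=(3,0,0)
Op 4: inc R1 by 5 -> R1=(3,5,0) value=8
Op 5: inc R2 by 4 -> R2=(0,0,7) value=7
Op 6: merge R0<->R2 -> R0=(3,0,7) R2=(3,0,7)
Op 7: merge R1<->R0 -> R1=(3,5,7) R0=(3,5,7)
Op 8: inc R1 by 2 -> R1=(3,7,7) value=17
Op 9: inc R0 by 3 -> R0=(6,5,7) value=18
Op 10: inc R0 by 3 -> R0=(9,5,7) value=21
Op 11: inc R1 by 3 -> R1=(3,10,7) value=20

Answer: 3 10 7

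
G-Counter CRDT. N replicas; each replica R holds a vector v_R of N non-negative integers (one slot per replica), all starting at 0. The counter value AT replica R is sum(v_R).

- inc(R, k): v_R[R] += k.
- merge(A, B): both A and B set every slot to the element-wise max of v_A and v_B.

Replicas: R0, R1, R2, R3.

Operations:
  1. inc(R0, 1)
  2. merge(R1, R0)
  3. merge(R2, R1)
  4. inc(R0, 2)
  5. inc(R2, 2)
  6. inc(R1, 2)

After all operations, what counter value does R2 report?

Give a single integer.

Answer: 3

Derivation:
Op 1: inc R0 by 1 -> R0=(1,0,0,0) value=1
Op 2: merge R1<->R0 -> R1=(1,0,0,0) R0=(1,0,0,0)
Op 3: merge R2<->R1 -> R2=(1,0,0,0) R1=(1,0,0,0)
Op 4: inc R0 by 2 -> R0=(3,0,0,0) value=3
Op 5: inc R2 by 2 -> R2=(1,0,2,0) value=3
Op 6: inc R1 by 2 -> R1=(1,2,0,0) value=3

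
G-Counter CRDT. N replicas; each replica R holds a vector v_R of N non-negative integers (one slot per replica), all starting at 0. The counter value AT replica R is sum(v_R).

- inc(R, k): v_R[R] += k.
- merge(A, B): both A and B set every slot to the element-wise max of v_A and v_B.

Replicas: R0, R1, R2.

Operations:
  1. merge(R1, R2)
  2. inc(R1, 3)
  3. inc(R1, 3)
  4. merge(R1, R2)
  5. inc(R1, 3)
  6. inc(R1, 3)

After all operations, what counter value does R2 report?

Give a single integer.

Answer: 6

Derivation:
Op 1: merge R1<->R2 -> R1=(0,0,0) R2=(0,0,0)
Op 2: inc R1 by 3 -> R1=(0,3,0) value=3
Op 3: inc R1 by 3 -> R1=(0,6,0) value=6
Op 4: merge R1<->R2 -> R1=(0,6,0) R2=(0,6,0)
Op 5: inc R1 by 3 -> R1=(0,9,0) value=9
Op 6: inc R1 by 3 -> R1=(0,12,0) value=12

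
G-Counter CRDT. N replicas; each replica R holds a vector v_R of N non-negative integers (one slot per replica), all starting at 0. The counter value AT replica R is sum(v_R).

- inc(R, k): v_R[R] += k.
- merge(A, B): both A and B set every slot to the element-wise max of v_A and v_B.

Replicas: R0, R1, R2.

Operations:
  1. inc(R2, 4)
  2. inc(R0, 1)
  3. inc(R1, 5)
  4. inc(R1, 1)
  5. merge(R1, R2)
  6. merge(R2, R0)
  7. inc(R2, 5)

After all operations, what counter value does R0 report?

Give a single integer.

Answer: 11

Derivation:
Op 1: inc R2 by 4 -> R2=(0,0,4) value=4
Op 2: inc R0 by 1 -> R0=(1,0,0) value=1
Op 3: inc R1 by 5 -> R1=(0,5,0) value=5
Op 4: inc R1 by 1 -> R1=(0,6,0) value=6
Op 5: merge R1<->R2 -> R1=(0,6,4) R2=(0,6,4)
Op 6: merge R2<->R0 -> R2=(1,6,4) R0=(1,6,4)
Op 7: inc R2 by 5 -> R2=(1,6,9) value=16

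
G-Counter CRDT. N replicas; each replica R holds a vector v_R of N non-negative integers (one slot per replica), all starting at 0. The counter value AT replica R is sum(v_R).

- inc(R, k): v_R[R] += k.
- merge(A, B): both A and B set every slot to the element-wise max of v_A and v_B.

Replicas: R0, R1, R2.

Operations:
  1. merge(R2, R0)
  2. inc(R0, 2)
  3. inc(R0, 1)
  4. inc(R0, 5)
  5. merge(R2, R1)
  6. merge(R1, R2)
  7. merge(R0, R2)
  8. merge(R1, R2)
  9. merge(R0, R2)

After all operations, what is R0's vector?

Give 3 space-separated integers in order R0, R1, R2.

Op 1: merge R2<->R0 -> R2=(0,0,0) R0=(0,0,0)
Op 2: inc R0 by 2 -> R0=(2,0,0) value=2
Op 3: inc R0 by 1 -> R0=(3,0,0) value=3
Op 4: inc R0 by 5 -> R0=(8,0,0) value=8
Op 5: merge R2<->R1 -> R2=(0,0,0) R1=(0,0,0)
Op 6: merge R1<->R2 -> R1=(0,0,0) R2=(0,0,0)
Op 7: merge R0<->R2 -> R0=(8,0,0) R2=(8,0,0)
Op 8: merge R1<->R2 -> R1=(8,0,0) R2=(8,0,0)
Op 9: merge R0<->R2 -> R0=(8,0,0) R2=(8,0,0)

Answer: 8 0 0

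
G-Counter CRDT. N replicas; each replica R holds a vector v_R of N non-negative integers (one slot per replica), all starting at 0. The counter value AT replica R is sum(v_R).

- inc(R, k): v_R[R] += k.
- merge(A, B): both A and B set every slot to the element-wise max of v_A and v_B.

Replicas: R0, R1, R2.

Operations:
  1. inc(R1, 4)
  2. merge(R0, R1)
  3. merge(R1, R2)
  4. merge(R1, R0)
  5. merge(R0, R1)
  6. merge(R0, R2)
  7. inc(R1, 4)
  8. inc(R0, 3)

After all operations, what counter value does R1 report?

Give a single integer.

Answer: 8

Derivation:
Op 1: inc R1 by 4 -> R1=(0,4,0) value=4
Op 2: merge R0<->R1 -> R0=(0,4,0) R1=(0,4,0)
Op 3: merge R1<->R2 -> R1=(0,4,0) R2=(0,4,0)
Op 4: merge R1<->R0 -> R1=(0,4,0) R0=(0,4,0)
Op 5: merge R0<->R1 -> R0=(0,4,0) R1=(0,4,0)
Op 6: merge R0<->R2 -> R0=(0,4,0) R2=(0,4,0)
Op 7: inc R1 by 4 -> R1=(0,8,0) value=8
Op 8: inc R0 by 3 -> R0=(3,4,0) value=7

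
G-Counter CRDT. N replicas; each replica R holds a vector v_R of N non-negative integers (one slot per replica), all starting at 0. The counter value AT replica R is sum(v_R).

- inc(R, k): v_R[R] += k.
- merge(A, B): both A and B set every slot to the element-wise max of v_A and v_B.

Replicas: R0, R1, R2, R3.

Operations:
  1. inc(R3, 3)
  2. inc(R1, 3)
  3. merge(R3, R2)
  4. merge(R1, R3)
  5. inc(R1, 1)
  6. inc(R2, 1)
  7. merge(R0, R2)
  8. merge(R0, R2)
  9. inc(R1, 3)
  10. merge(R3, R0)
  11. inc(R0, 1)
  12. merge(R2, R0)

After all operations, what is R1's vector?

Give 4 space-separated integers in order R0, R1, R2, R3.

Answer: 0 7 0 3

Derivation:
Op 1: inc R3 by 3 -> R3=(0,0,0,3) value=3
Op 2: inc R1 by 3 -> R1=(0,3,0,0) value=3
Op 3: merge R3<->R2 -> R3=(0,0,0,3) R2=(0,0,0,3)
Op 4: merge R1<->R3 -> R1=(0,3,0,3) R3=(0,3,0,3)
Op 5: inc R1 by 1 -> R1=(0,4,0,3) value=7
Op 6: inc R2 by 1 -> R2=(0,0,1,3) value=4
Op 7: merge R0<->R2 -> R0=(0,0,1,3) R2=(0,0,1,3)
Op 8: merge R0<->R2 -> R0=(0,0,1,3) R2=(0,0,1,3)
Op 9: inc R1 by 3 -> R1=(0,7,0,3) value=10
Op 10: merge R3<->R0 -> R3=(0,3,1,3) R0=(0,3,1,3)
Op 11: inc R0 by 1 -> R0=(1,3,1,3) value=8
Op 12: merge R2<->R0 -> R2=(1,3,1,3) R0=(1,3,1,3)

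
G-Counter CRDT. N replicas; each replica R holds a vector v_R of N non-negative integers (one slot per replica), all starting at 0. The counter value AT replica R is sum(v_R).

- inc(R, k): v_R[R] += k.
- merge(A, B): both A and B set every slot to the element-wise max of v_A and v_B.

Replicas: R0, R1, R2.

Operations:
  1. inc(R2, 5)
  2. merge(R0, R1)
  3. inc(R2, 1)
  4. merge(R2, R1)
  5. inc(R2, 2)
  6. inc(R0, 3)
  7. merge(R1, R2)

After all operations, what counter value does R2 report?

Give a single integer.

Op 1: inc R2 by 5 -> R2=(0,0,5) value=5
Op 2: merge R0<->R1 -> R0=(0,0,0) R1=(0,0,0)
Op 3: inc R2 by 1 -> R2=(0,0,6) value=6
Op 4: merge R2<->R1 -> R2=(0,0,6) R1=(0,0,6)
Op 5: inc R2 by 2 -> R2=(0,0,8) value=8
Op 6: inc R0 by 3 -> R0=(3,0,0) value=3
Op 7: merge R1<->R2 -> R1=(0,0,8) R2=(0,0,8)

Answer: 8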